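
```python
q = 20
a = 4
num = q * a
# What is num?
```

Trace:
`q = 20` → q = 20
`a = 4` → a = 4
`num = q * a` → num = 80
So num = 80

Answer: 80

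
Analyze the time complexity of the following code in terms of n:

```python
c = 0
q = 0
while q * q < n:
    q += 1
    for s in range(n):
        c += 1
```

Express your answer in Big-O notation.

Each loop level contributes: √n × n. Multiplying the contributions gives O(n√n).

Answer: O(n√n)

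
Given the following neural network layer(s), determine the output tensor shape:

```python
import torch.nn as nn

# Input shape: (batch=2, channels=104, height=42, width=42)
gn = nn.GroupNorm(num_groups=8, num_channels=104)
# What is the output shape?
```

Input: (2, 104, 42, 42) -> Output: (2, 104, 42, 42)

Answer: (2, 104, 42, 42)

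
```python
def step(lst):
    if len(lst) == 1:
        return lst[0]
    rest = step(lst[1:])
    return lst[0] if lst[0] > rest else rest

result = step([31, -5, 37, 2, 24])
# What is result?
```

Recursive max over [31, -5, 37, 2, 24] = 37

Answer: 37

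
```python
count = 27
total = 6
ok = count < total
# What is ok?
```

Trace:
`count = 27` → count = 27
`total = 6` → total = 6
`ok = count < total` → ok = False
So ok = False

Answer: False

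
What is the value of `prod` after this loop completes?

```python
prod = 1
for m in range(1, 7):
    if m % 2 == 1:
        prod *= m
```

Product of odd numbers 1 to 6
`prod` takes the values: 1 → 3 → 15

Answer: 15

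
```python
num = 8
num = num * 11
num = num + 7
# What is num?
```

Trace:
`num = 8` → num = 8
`num = num * 11` → num = 88
`num = num + 7` → num = 95
So num = 95

Answer: 95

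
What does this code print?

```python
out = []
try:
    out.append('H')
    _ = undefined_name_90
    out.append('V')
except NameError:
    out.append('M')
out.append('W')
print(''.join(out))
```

Execution trace: 'H' (try body) → 'M' (except NameError) → 'W' (after the try/except). Output: HMW

Answer: HMW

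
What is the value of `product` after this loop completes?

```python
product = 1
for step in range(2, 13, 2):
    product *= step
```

Product of even numbers 2 to 12
`product` takes the values: 1 → 2 → 8 → 48 → 384 → 3840 → 46080

Answer: 46080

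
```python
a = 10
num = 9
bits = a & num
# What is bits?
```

Trace:
`a = 10` → a = 10
`num = 9` → num = 9
`bits = a & num` → bits = 8
So bits = 8

Answer: 8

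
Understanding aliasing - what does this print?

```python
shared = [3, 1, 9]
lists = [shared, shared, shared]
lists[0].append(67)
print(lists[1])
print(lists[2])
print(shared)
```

Key concept: list of same reference.
Step by step:
`shared = [3, 1, 9]` → shared = [3, 1, 9]
`lists = [shared, shared, shared]` → lists = [[3, 1, 9], [3, 1, 9], [3, 1, 9]]
`lists[0].append(67)` → shared = [3, 1, 9, 67]; lists = [[3, 1, 9, 67], [3, 1, 9, 67], [3, 1, 9, 67]]
`print(lists[1])` → prints [3, 1, 9, 67]
`print(lists[2])` → prints [3, 1, 9, 67]
`print(shared)` → prints [3, 1, 9, 67]

Answer:
[3, 1, 9, 67]
[3, 1, 9, 67]
[3, 1, 9, 67]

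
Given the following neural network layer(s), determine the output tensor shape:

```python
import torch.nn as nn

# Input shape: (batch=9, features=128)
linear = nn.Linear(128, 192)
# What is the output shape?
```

Input: (9, 128) -> Output: (9, 192)

Answer: (9, 192)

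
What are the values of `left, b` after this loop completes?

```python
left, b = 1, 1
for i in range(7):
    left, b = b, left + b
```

Fibonacci: after 7 iterations
`left, b` takes the values: (1, 1) → (1, 2) → (2, 3) → (3, 5) → (5, 8) → (8, 13) → (13, 21) → (21, 34)

Answer: 21, 34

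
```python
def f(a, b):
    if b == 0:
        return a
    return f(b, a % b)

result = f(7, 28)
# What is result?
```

f(7, 28) -> f(28, 7) -> f(7, 0) -> 7

Answer: 7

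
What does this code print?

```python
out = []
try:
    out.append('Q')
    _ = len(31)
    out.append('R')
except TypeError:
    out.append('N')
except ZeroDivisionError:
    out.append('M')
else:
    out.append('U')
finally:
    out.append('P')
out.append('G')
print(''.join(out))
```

Execution trace: 'Q' (try body) → 'N' (except TypeError) → 'P' (finally) → 'G' (after the try/except). Output: QNPG

Answer: QNPG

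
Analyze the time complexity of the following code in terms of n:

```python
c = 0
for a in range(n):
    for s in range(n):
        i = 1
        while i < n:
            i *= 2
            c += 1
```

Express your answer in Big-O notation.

Each loop level contributes: n × n × log n. Multiplying the contributions gives O(n^2 log n).

Answer: O(n^2 log n)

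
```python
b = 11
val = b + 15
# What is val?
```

Trace:
`b = 11` → b = 11
`val = b + 15` → val = 26
So val = 26

Answer: 26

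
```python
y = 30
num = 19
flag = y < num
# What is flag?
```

Trace:
`y = 30` → y = 30
`num = 19` → num = 19
`flag = y < num` → flag = False
So flag = False

Answer: False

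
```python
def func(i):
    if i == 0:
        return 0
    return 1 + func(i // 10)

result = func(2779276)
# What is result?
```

Count of digits of 2779276: 7

Answer: 7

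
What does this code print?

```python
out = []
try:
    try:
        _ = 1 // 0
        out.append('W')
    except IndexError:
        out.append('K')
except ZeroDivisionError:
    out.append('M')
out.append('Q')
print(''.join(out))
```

Execution trace: 'M' (outer except ZeroDivisionError) → 'Q' (after the try/except). Output: MQ

Answer: MQ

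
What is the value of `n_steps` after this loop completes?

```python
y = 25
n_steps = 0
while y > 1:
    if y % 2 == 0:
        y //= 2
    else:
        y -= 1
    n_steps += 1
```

Steps to reduce 25 to 1
`n_steps` takes the values: 0 → 1 → 2 → 3 → 4 → 5 → 6

Answer: 6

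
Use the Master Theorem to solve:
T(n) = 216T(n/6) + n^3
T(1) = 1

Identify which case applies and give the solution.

a=216, b=6, f(n)=n^3. log_6(216) = 3. Since c=3 = 3, Case 2 applies: T(n) = Θ(n^log_b(a) · log n) = O(n^3 log n).

Answer: O(n^3 log n) - Case 2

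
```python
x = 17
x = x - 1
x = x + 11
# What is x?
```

Trace:
`x = 17` → x = 17
`x = x - 1` → x = 16
`x = x + 11` → x = 27
So x = 27

Answer: 27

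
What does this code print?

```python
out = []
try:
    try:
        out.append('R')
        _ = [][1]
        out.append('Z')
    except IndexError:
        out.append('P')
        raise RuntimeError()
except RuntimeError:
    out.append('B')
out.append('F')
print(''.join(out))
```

Execution trace: 'R' (inner try body) → 'P' (inner except IndexError) → 'B' (outer except RuntimeError) → 'F' (after the try/except). Output: RPBF

Answer: RPBF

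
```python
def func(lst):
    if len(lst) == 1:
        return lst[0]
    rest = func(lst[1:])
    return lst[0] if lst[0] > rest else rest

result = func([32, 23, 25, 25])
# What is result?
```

Recursive max over [32, 23, 25, 25] = 32

Answer: 32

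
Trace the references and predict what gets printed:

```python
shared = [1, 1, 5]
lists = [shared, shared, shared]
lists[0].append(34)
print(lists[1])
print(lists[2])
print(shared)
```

Key concept: list of same reference.
Step by step:
`shared = [1, 1, 5]` → shared = [1, 1, 5]
`lists = [shared, shared, shared]` → lists = [[1, 1, 5], [1, 1, 5], [1, 1, 5]]
`lists[0].append(34)` → shared = [1, 1, 5, 34]; lists = [[1, 1, 5, 34], [1, 1, 5, 34], [1, 1, 5, 34]]
`print(lists[1])` → prints [1, 1, 5, 34]
`print(lists[2])` → prints [1, 1, 5, 34]
`print(shared)` → prints [1, 1, 5, 34]

Answer:
[1, 1, 5, 34]
[1, 1, 5, 34]
[1, 1, 5, 34]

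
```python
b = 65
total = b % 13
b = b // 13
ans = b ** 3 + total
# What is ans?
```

Trace:
`b = 65` → b = 65
`total = b % 13` → total = 0
`b = b // 13` → b = 5
`ans = b ** 3 + total` → ans = 125
So ans = 125

Answer: 125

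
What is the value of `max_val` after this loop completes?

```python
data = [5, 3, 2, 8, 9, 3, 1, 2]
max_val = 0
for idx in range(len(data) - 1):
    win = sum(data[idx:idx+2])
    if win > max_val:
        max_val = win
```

Max sum of 2-element window in [5, 3, 2, 8, 9, 3, 1, 2]
`max_val` takes the values: 0 → 8 → 10 → 17

Answer: 17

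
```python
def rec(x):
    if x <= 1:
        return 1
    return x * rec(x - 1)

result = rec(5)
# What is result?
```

rec(5) = 5 * 4 * 3 * 2 * 1 = 120

Answer: 120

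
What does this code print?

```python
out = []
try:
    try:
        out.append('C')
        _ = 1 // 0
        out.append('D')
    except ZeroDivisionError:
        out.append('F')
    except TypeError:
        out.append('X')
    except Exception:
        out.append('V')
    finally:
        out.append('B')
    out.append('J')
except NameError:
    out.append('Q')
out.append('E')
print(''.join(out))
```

Execution trace: 'C' (inner try body) → 'F' (inner except ZeroDivisionError) → 'B' (inner finally) → 'J' (try body, no exception) → 'E' (after the try/except). Output: CFBJE

Answer: CFBJE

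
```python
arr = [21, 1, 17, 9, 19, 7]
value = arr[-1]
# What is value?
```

Trace:
`arr = [21, 1, 17, 9, 19, 7]` → arr = [21, 1, 17, 9, 19, 7]
`value = arr[-1]` → value = 7
So value = 7

Answer: 7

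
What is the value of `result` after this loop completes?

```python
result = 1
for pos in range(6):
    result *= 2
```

2^6 = 64
`result` takes the values: 1 → 2 → 4 → 8 → 16 → 32 → 64

Answer: 64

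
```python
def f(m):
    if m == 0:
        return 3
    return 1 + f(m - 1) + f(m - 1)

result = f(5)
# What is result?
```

f(m) = 1 + 2·f(m-1), f(0)=3. Closed form: (3+1)·2^5 - 1 = 127.

Answer: 127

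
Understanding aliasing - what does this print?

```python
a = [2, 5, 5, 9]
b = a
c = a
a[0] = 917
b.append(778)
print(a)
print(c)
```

Key concept: multiple aliases.
Step by step:
`a = [2, 5, 5, 9]` → a = [2, 5, 5, 9]
`b = a` → b = [2, 5, 5, 9] (same object as a)
`c = a` → c = [2, 5, 5, 9] (same object as a, b)
`a[0] = 917` → a = [917, 5, 5, 9] (same object as b, c); b = [917, 5, 5, 9] (same object as a, c); c = [917, 5, 5, 9] (same object as a, b)
`b.append(778)` → a = [917, 5, 5, 9, 778] (same object as b, c); b = [917, 5, 5, 9, 778] (same object as a, c); c = [917, 5, 5, 9, 778] (same object as a, b)
`print(a)` → prints [917, 5, 5, 9, 778]
`print(c)` → prints [917, 5, 5, 9, 778]

Answer:
[917, 5, 5, 9, 778]
[917, 5, 5, 9, 778]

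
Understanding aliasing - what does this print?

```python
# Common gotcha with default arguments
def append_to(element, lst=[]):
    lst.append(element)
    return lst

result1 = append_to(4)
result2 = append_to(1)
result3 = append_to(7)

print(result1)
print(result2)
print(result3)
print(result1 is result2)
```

Key concept: mutable default argument gotcha.
Step by step:
`result1 = append_to(4)` → result1 = [4]
`result2 = append_to(1)` → result1 = [4, 1] (same object as result2); result2 = [4, 1] (same object as result1)
`result3 = append_to(7)` → result1 = [4, 1, 7] (same object as result2, result3); result2 = [4, 1, 7] (same object as result1, result3); result3 = [4, 1, 7] (same object as result1, result2)
`print(result1)` → prints [4, 1, 7]
`print(result2)` → prints [4, 1, 7]
`print(result3)` → prints [4, 1, 7]
`print(result1 is result2)` → prints True

Answer:
[4, 1, 7]
[4, 1, 7]
[4, 1, 7]
True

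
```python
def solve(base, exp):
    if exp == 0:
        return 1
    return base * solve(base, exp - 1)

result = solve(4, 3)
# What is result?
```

solve(4, 3) = 4 * 4 * 4 = 64

Answer: 64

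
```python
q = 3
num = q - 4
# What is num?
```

Trace:
`q = 3` → q = 3
`num = q - 4` → num = -1
So num = -1

Answer: -1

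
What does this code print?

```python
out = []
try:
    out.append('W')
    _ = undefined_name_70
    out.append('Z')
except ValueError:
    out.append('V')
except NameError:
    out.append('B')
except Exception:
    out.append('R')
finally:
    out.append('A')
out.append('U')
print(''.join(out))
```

Execution trace: 'W' (try body) → 'B' (except NameError) → 'A' (finally) → 'U' (after the try/except). Output: WBAU

Answer: WBAU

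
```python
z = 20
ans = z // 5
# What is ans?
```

Trace:
`z = 20` → z = 20
`ans = z // 5` → ans = 4
So ans = 4

Answer: 4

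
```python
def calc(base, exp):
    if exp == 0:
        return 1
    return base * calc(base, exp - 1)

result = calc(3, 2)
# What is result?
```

calc(3, 2) = 3 * 3 = 9

Answer: 9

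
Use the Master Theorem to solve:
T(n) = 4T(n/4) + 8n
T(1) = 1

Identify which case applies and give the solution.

a=4, b=4, f(n)=8n. log_4(4) = 1. Since c=1 = 1, Case 2 applies: T(n) = Θ(n^log_b(a) · log n) = O(n log n).

Answer: O(n log n) - Case 2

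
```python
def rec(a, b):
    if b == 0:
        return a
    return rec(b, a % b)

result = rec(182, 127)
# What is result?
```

rec(182, 127) -> rec(127, 55) -> rec(55, 17) -> rec(17, 4) -> rec(4, 1) -> rec(1, 0) -> 1

Answer: 1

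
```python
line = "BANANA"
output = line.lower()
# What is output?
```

Trace:
`line = "BANANA"` → line = 'BANANA'
`output = line.lower()` → output = 'banana'
So output = 'banana'

Answer: 'banana'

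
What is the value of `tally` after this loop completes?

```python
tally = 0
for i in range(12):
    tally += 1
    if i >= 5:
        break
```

Loop breaks when i reaches 5, tally is 6
`tally` takes the values: 0 → 1 → 2 → 3 → 4 → 5 → 6

Answer: 6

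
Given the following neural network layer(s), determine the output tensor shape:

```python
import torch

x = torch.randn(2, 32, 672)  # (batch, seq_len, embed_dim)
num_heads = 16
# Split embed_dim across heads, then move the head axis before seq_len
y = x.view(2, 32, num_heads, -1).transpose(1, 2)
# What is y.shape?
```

Input: (2, 32, 672) -> head_dim = 672 // 16 = 42; after view: (2, 32, 16, 42) -> after transpose(1, 2): (2, 16, 32, 42) -> Output: (2, 16, 32, 42)

Answer: (2, 16, 32, 42)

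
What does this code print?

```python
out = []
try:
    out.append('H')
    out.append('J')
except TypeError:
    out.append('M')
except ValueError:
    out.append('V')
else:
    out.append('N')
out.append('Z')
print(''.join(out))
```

Execution trace: 'H' (try body) → 'J' (try body, no exception) → 'N' (else) → 'Z' (after the try/except). Output: HJNZ

Answer: HJNZ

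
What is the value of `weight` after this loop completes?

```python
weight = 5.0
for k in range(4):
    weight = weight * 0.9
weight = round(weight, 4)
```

Exponential decay: 5.0 * 0.9^4
`weight` takes the values: 5.0 → 4.5 → 4.05 → 3.645 → 3.2805

Answer: 3.2805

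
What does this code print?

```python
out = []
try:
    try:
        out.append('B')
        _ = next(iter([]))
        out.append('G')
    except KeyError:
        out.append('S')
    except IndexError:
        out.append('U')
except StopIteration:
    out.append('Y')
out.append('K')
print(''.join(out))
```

Execution trace: 'B' (inner try body) → 'Y' (outer except StopIteration) → 'K' (after the try/except). Output: BYK

Answer: BYK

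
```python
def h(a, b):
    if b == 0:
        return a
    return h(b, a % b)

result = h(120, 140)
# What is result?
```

h(120, 140) -> h(140, 120) -> h(120, 20) -> h(20, 0) -> 20

Answer: 20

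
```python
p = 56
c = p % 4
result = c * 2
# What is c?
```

Trace:
`p = 56` → p = 56
`c = p % 4` → c = 0
`result = c * 2` → result = 0
So c = 0

Answer: 0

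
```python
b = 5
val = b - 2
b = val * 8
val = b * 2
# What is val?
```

Trace:
`b = 5` → b = 5
`val = b - 2` → val = 3
`b = val * 8` → b = 24
`val = b * 2` → val = 48
So val = 48

Answer: 48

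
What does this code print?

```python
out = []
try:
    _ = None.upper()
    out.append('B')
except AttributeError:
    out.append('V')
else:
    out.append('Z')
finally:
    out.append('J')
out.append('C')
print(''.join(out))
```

Execution trace: 'V' (except AttributeError) → 'J' (finally) → 'C' (after the try/except). Output: VJC

Answer: VJC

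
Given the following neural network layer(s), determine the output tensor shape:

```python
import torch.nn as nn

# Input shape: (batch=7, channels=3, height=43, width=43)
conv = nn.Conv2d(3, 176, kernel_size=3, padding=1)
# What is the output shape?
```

Input: (7, 3, 43, 43) -> Output: (7, 176, 43, 43)

Answer: (7, 176, 43, 43)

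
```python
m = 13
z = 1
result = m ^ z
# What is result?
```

Trace:
`m = 13` → m = 13
`z = 1` → z = 1
`result = m ^ z` → result = 12
So result = 12

Answer: 12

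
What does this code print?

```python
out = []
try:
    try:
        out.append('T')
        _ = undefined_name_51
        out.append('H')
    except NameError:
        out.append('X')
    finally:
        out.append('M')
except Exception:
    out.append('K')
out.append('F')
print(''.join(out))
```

Execution trace: 'T' (inner try body) → 'X' (inner except NameError) → 'M' (inner finally) → 'F' (after the try/except). Output: TXMF

Answer: TXMF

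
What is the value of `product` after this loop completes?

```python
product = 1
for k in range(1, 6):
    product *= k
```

5! = 120
`product` takes the values: 1 → 2 → 6 → 24 → 120

Answer: 120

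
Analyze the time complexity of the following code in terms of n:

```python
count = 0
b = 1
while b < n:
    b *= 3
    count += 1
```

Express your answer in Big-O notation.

Each loop level contributes: log n. Multiplying the contributions gives O(log n).

Answer: O(log n)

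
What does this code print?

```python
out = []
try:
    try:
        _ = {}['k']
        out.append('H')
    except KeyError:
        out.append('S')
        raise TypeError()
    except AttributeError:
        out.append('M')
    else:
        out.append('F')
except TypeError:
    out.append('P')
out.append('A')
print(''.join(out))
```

Execution trace: 'S' (inner except KeyError) → 'P' (outer except TypeError) → 'A' (after the try/except). Output: SPA

Answer: SPA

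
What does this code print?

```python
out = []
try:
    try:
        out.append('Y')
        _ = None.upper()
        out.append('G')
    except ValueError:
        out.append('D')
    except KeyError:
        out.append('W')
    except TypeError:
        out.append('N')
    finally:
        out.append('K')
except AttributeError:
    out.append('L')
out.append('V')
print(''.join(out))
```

Execution trace: 'Y' (try body) → 'K' (finally) → 'L' (outer except AttributeError) → 'V' (after the try/except). Output: YKLV

Answer: YKLV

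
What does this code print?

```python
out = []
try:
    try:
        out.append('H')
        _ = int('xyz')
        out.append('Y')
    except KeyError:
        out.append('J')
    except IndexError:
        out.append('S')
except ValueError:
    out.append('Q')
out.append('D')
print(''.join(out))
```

Execution trace: 'H' (try body) → 'Q' (outer except ValueError) → 'D' (after the try/except). Output: HQD

Answer: HQD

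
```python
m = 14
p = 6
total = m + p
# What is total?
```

Trace:
`m = 14` → m = 14
`p = 6` → p = 6
`total = m + p` → total = 20
So total = 20

Answer: 20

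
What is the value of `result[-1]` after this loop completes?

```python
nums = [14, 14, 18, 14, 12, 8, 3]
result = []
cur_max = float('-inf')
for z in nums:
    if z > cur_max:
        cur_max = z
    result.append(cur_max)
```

Running max ends at 18
`result` takes the values: [] → [14] → [14, 14] → [14, 14, 18] → [14, 14, 18, 18] → [14, 14, 18, 18, 18] → [14, 14, 18, 18, 18, 18] → [14, 14, 18, 18, 18, 18, 18]
So `result[-1]` = 18

Answer: 18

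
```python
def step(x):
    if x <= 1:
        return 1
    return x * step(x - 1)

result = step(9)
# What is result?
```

step(9) = 9 * 8 * 7 * 6 * 5 * 4 * 3 * 2 * 1 = 362880

Answer: 362880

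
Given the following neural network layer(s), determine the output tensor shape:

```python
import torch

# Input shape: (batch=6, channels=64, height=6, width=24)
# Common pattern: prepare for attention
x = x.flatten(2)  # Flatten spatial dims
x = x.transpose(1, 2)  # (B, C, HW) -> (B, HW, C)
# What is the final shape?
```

Input: (6, 64, 6, 24) -> after flatten(2): (6, 64, 144) -> Output: (6, 144, 64)

Answer: (6, 144, 64)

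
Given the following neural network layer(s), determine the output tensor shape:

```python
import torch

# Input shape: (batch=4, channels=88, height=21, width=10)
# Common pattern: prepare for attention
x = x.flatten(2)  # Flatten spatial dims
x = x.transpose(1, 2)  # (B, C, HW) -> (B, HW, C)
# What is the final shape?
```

Input: (4, 88, 21, 10) -> after flatten(2): (4, 88, 210) -> Output: (4, 210, 88)

Answer: (4, 210, 88)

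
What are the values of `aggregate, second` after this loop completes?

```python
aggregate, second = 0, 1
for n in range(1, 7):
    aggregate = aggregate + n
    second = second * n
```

Sum and factorial of 1 to 6
`aggregate, second` takes the values: (0, 1) → (1, 1) → (3, 1) → (3, 2) → (6, 2) → (6, 6) → (10, 6) → (10, 24) → (15, 24) → (15, 120) → (21, 120) → (21, 720)

Answer: 21, 720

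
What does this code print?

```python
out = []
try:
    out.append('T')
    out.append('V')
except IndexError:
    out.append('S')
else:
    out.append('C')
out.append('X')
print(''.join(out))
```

Execution trace: 'T' (try body) → 'V' (try body, no exception) → 'C' (else) → 'X' (after the try/except). Output: TVCX

Answer: TVCX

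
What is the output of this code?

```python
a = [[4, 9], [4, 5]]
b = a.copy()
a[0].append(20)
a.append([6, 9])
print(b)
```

Key concept: shallow copy with nested lists.
Step by step:
`a = [[4, 9], [4, 5]]` → a = [[4, 9], [4, 5]]
`b = a.copy()` → b = [[4, 9], [4, 5]]
`a[0].append(20)` → a = [[4, 9, 20], [4, 5]]; b = [[4, 9, 20], [4, 5]]
`a.append([6, 9])` → a = [[4, 9, 20], [4, 5], [6, 9]]
`print(b)` → prints [[4, 9, 20], [4, 5]]

Answer: [[4, 9, 20], [4, 5]]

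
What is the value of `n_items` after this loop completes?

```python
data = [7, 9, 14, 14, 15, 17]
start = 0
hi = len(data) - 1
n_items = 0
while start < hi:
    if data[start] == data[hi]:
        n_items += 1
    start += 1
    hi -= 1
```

Count matching pairs from ends
`n_items` takes the values: 0 → 1

Answer: 1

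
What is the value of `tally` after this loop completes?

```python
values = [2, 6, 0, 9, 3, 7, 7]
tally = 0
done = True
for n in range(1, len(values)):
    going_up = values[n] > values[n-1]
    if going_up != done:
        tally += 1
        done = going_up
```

Count direction changes in [2, 6, 0, 9, 3, 7, 7]
`tally` takes the values: 0 → 1 → 2 → 3 → 4 → 5

Answer: 5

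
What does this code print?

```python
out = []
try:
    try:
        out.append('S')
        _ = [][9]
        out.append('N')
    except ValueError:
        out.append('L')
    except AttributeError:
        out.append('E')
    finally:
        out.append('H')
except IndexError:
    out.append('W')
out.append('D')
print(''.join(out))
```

Execution trace: 'S' (inner try body) → 'H' (inner finally) → 'W' (outer except IndexError) → 'D' (after the try/except). Output: SHWD

Answer: SHWD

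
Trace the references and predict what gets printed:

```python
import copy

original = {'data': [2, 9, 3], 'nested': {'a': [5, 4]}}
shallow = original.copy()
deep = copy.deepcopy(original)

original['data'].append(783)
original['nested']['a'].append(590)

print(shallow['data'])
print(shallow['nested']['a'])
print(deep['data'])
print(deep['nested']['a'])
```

Key concept: comparing shallow vs deep copy.
Step by step:
`original = {'data': [2, 9, 3], 'nested': {'a': [5, 4]}}` → original = {'data': [2, 9, 3], 'nested': {'a': [5, 4]}}
`shallow = original.copy()` → shallow = {'data': [2, 9, 3], 'nested': {'a': [5, 4]}}
`deep = copy.deepcopy(original)` → deep = {'data': [2, 9, 3], 'nested': {'a': [5, 4]}}
`original['data'].append(783)` → original = {'data': [2, 9, 3, 783], 'nested': {'a': [5, 4]}}; shallow = {'data': [2, 9, 3, 783], 'nested': {'a': [5, 4]}}
`original['nested']['a'].append(590)` → original = {'data': [2, 9, 3, 783], 'nested': {'a': [5, 4, 590]}}; shallow = {'data': [2, 9, 3, 783], 'nested': {'a': [5, 4, 590]}}
`print(shallow['data'])` → prints [2, 9, 3, 783]
`print(shallow['nested']['a'])` → prints [5, 4, 590]
`print(deep['data'])` → prints [2, 9, 3]
`print(deep['nested']['a'])` → prints [5, 4]

Answer:
[2, 9, 3, 783]
[5, 4, 590]
[2, 9, 3]
[5, 4]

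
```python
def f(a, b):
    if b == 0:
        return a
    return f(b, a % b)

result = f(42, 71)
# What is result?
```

f(42, 71) -> f(71, 42) -> f(42, 29) -> f(29, 13) -> f(13, 3) -> f(3, 1) -> f(1, 0) -> 1

Answer: 1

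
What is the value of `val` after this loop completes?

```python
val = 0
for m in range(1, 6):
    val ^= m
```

XOR of 1 to 5
`val` takes the values: 0 → 1 → 3 → 0 → 4 → 1

Answer: 1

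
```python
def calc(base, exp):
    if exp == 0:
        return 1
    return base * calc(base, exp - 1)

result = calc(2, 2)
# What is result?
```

calc(2, 2) = 2 * 2 = 4

Answer: 4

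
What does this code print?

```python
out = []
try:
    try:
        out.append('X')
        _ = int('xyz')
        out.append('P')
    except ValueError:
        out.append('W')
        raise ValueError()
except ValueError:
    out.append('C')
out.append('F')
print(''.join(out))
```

Execution trace: 'X' (inner try body) → 'W' (inner except ValueError) → 'C' (outer except ValueError) → 'F' (after the try/except). Output: XWCF

Answer: XWCF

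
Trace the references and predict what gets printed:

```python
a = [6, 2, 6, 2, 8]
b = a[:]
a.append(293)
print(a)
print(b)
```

Key concept: slice [:] creates copy.
Step by step:
`a = [6, 2, 6, 2, 8]` → a = [6, 2, 6, 2, 8]
`b = a[:]` → b = [6, 2, 6, 2, 8]
`a.append(293)` → a = [6, 2, 6, 2, 8, 293]
`print(a)` → prints [6, 2, 6, 2, 8, 293]
`print(b)` → prints [6, 2, 6, 2, 8]

Answer:
[6, 2, 6, 2, 8, 293]
[6, 2, 6, 2, 8]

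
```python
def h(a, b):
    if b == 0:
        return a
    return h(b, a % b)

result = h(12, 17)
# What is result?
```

h(12, 17) -> h(17, 12) -> h(12, 5) -> h(5, 2) -> h(2, 1) -> h(1, 0) -> 1

Answer: 1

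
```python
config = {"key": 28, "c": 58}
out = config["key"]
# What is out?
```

Trace:
`config = {"key": 28, "c": 58}` → config = {'key': 28, 'c': 58}
`out = config["key"]` → out = 28
So out = 28

Answer: 28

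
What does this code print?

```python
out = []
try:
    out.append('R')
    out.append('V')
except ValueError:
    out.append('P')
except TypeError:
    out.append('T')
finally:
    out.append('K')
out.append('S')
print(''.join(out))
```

Execution trace: 'R' (try body) → 'V' (try body, no exception) → 'K' (finally) → 'S' (after the try/except). Output: RVKS

Answer: RVKS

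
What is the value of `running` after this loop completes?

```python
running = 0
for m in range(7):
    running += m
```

Sum of 0 to 6 = 21
`running` takes the values: 0 → 1 → 3 → 6 → 10 → 15 → 21

Answer: 21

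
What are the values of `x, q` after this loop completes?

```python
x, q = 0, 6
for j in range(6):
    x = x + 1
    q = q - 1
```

x goes 0→6, q goes 6→0
`x, q` takes the values: (0, 6) → (1, 6) → (1, 5) → (2, 5) → (2, 4) → (3, 4) → (3, 3) → (4, 3) → (4, 2) → (5, 2) → (5, 1) → (6, 1) → (6, 0)

Answer: 6, 0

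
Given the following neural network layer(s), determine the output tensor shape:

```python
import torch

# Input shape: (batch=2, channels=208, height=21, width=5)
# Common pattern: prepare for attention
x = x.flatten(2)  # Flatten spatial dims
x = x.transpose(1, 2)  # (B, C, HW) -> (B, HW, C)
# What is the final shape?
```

Input: (2, 208, 21, 5) -> after flatten(2): (2, 208, 105) -> Output: (2, 105, 208)

Answer: (2, 105, 208)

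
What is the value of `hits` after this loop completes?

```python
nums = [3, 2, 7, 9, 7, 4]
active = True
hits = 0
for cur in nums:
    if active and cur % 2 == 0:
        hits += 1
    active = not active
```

Count even values at even positions
`hits` takes the values: 0

Answer: 0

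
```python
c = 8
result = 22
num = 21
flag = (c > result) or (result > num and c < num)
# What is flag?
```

Trace:
`c = 8` → c = 8
`result = 22` → result = 22
`num = 21` → num = 21
`flag = (c > result) or (result > num and c < num)` → flag = True
So flag = True

Answer: True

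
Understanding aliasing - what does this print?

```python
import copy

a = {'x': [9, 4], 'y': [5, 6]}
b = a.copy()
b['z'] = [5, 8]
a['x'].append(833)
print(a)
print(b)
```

Key concept: shallow copy of dict with mutable values.
Step by step:
`a = {'x': [9, 4], 'y': [5, 6]}` → a = {'x': [9, 4], 'y': [5, 6]}
`b = a.copy()` → b = {'x': [9, 4], 'y': [5, 6]}
`b['z'] = [5, 8]` → b = {'x': [9, 4], 'y': [5, 6], 'z': [5, 8]}
`a['x'].append(833)` → a = {'x': [9, 4, 833], 'y': [5, 6]}; b = {'x': [9, 4, 833], 'y': [5, 6], 'z': [5, 8]}
`print(a)` → prints {'x': [9, 4, 833], 'y': [5, 6]}
`print(b)` → prints {'x': [9, 4, 833], 'y': [5, 6], 'z': [5, 8]}

Answer:
{'x': [9, 4, 833], 'y': [5, 6]}
{'x': [9, 4, 833], 'y': [5, 6], 'z': [5, 8]}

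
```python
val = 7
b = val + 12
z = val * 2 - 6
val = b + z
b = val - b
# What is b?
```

Trace:
`val = 7` → val = 7
`b = val + 12` → b = 19
`z = val * 2 - 6` → z = 8
`val = b + z` → val = 27
`b = val - b` → b = 8
So b = 8

Answer: 8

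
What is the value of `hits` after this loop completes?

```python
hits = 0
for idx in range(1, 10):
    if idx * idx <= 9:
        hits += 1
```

Count numbers where idx² ≤ 9
`hits` takes the values: 0 → 1 → 2 → 3

Answer: 3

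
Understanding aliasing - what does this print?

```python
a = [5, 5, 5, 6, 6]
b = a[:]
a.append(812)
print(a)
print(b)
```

Key concept: slice [:] creates copy.
Step by step:
`a = [5, 5, 5, 6, 6]` → a = [5, 5, 5, 6, 6]
`b = a[:]` → b = [5, 5, 5, 6, 6]
`a.append(812)` → a = [5, 5, 5, 6, 6, 812]
`print(a)` → prints [5, 5, 5, 6, 6, 812]
`print(b)` → prints [5, 5, 5, 6, 6]

Answer:
[5, 5, 5, 6, 6, 812]
[5, 5, 5, 6, 6]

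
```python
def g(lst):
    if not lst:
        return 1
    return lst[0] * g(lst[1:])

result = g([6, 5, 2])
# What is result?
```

Product over [6, 5, 2] = 6 * 5 * 2 = 60

Answer: 60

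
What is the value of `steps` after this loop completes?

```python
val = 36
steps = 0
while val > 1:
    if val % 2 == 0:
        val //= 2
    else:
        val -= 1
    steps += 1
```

Steps to reduce 36 to 1
`steps` takes the values: 0 → 1 → 2 → 3 → 4 → 5 → 6

Answer: 6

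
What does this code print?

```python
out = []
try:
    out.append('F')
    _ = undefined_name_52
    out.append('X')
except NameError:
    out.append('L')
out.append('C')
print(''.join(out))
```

Execution trace: 'F' (try body) → 'L' (except NameError) → 'C' (after the try/except). Output: FLC

Answer: FLC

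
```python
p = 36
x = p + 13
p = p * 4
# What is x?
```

Trace:
`p = 36` → p = 36
`x = p + 13` → x = 49
`p = p * 4` → p = 144
So x = 49

Answer: 49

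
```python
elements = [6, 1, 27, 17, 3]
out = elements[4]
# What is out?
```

Trace:
`elements = [6, 1, 27, 17, 3]` → elements = [6, 1, 27, 17, 3]
`out = elements[4]` → out = 3
So out = 3

Answer: 3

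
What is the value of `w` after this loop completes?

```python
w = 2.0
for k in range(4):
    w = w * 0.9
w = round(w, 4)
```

Exponential decay: 2.0 * 0.9^4
`w` takes the values: 2.0 → 1.8 → 1.62 → 1.458 → 1.3122

Answer: 1.3122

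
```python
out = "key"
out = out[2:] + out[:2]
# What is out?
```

Trace:
`out = "key"` → out = 'key'
`out = out[2:] + out[:2]` → out = 'yke'
So out = 'yke'

Answer: 'yke'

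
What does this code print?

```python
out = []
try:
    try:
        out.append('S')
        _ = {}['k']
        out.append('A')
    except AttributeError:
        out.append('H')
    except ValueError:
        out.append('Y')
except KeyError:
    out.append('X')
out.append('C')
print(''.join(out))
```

Execution trace: 'S' (try body) → 'X' (outer except KeyError) → 'C' (after the try/except). Output: SXC

Answer: SXC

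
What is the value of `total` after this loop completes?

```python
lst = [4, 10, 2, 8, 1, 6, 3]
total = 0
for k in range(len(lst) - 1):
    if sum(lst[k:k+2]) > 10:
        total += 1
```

Count windows with sum > 10
`total` takes the values: 0 → 1 → 2

Answer: 2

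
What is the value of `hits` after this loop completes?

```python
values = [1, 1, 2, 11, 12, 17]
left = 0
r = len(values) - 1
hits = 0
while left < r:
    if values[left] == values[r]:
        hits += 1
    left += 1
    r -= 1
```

Count matching pairs from ends
`hits` takes the values: 0

Answer: 0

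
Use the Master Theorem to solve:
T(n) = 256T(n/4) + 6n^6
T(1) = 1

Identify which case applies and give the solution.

a=256, b=4, f(n)=6n^6. log_4(256) = 4. Since c=6 > 4 and the regularity condition holds (256(n/4)^6 = (256/4^6)n^6 with 256/4^6 < 1), Case 3 applies: T(n) = Θ(f(n)) = O(n^6).

Answer: O(n^6) - Case 3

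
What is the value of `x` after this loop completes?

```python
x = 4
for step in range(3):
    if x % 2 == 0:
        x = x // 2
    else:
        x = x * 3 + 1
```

Collatz-style transformation from 4
`x` takes the values: 4 → 2 → 1 → 4

Answer: 4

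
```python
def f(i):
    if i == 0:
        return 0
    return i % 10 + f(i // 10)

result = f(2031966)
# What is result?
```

Sum of digits of 2031966: 6 + 6 + 9 + 1 + 3 + 0 + 2 = 27

Answer: 27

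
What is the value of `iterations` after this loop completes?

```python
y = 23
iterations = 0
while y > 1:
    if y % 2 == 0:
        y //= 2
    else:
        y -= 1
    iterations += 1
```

Steps to reduce 23 to 1
`iterations` takes the values: 0 → 1 → 2 → 3 → 4 → 5 → 6 → 7

Answer: 7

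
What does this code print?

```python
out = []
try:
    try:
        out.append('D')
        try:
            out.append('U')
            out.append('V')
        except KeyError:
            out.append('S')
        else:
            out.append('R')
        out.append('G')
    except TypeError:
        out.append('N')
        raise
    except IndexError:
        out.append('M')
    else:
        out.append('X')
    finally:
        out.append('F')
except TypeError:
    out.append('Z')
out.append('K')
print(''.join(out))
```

Execution trace: 'D' (try body) → 'U' (inner try body) → 'V' (inner try body, no exception) → 'R' (inner else) → 'G' (try body, no exception) → 'X' (else) → 'F' (finally) → 'K' (after the try/except). Output: DUVRGXFK

Answer: DUVRGXFK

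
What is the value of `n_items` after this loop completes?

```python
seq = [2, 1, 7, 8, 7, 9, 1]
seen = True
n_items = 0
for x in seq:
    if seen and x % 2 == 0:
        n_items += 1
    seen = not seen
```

Count even values at even positions
`n_items` takes the values: 0 → 1

Answer: 1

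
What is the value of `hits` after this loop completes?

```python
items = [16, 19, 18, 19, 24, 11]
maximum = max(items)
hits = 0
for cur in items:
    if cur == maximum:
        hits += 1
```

Count of max value 24 in [16, 19, 18, 19, 24, 11]
`hits` takes the values: 0 → 1

Answer: 1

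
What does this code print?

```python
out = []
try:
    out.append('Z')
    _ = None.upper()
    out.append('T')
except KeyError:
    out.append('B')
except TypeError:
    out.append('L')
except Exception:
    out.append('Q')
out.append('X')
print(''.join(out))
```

Execution trace: 'Z' (try body) → 'Q' (except Exception) → 'X' (after the try/except). Output: ZQX

Answer: ZQX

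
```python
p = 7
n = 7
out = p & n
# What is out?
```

Trace:
`p = 7` → p = 7
`n = 7` → n = 7
`out = p & n` → out = 7
So out = 7

Answer: 7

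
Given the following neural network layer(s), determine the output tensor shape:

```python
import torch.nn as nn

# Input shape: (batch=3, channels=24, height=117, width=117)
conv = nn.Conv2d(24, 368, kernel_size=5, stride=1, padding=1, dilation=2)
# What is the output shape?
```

Input: (3, 24, 117, 117) -> Output: (3, 368, 111, 111)

Answer: (3, 368, 111, 111)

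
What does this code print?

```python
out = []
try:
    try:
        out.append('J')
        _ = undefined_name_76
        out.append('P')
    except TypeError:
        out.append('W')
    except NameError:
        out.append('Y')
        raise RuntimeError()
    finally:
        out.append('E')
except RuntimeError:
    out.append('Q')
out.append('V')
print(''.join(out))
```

Execution trace: 'J' (inner try body) → 'Y' (inner except NameError) → 'E' (inner finally) → 'Q' (outer except RuntimeError) → 'V' (after the try/except). Output: JYEQV

Answer: JYEQV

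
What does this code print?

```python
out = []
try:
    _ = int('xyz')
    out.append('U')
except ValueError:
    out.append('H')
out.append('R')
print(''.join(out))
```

Execution trace: 'H' (except ValueError) → 'R' (after the try/except). Output: HR

Answer: HR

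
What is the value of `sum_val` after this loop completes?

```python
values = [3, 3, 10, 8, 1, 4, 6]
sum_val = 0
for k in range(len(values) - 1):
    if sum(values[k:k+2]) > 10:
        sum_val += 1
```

Count windows with sum > 10
`sum_val` takes the values: 0 → 1 → 2

Answer: 2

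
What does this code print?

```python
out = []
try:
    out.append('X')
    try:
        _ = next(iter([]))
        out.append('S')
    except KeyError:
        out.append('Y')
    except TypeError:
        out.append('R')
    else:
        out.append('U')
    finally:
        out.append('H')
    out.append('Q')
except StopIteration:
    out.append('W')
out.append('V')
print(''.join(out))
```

Execution trace: 'X' (try body) → 'H' (inner finally) → 'W' (except StopIteration) → 'V' (after the try/except). Output: XHWV

Answer: XHWV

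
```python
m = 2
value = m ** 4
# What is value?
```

Trace:
`m = 2` → m = 2
`value = m ** 4` → value = 16
So value = 16

Answer: 16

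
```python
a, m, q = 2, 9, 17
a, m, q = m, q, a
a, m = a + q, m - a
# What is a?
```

Trace:
`a, m, q = 2, 9, 17` → a = 2; m = 9; q = 17
`a, m, q = m, q, a` → a = 9; m = 17; q = 2
`a, m = a + q, m - a` → a = 11; m = 8
So a = 11

Answer: 11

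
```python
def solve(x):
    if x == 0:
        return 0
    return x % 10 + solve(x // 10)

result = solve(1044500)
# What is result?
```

Sum of digits of 1044500: 0 + 0 + 5 + 4 + 4 + 0 + 1 = 14

Answer: 14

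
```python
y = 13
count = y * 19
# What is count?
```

Trace:
`y = 13` → y = 13
`count = y * 19` → count = 247
So count = 247

Answer: 247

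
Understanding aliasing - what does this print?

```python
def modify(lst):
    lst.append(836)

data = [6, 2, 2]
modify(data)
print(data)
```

Key concept: function modifies passed list.
Step by step:
`data = [6, 2, 2]` → data = [6, 2, 2]
`modify(data)` → data = [6, 2, 2, 836]
`print(data)` → prints [6, 2, 2, 836]

Answer: [6, 2, 2, 836]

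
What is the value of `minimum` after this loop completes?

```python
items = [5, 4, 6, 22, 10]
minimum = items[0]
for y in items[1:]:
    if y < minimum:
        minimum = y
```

Minimum of [5, 4, 6, 22, 10]
`minimum` takes the values: 5 → 4

Answer: 4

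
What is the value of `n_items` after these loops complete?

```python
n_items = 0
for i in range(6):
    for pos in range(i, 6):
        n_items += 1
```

Upper triangle: 6 + 5 + ... + 1
`n_items` takes the values: 0 → 1 → 2 → 3 → 4 → 5 → 6 → 7 → 8 → 9 → 10 → 11 → 12 → 13 → 14 → 15 → 16 → 17 → 18 → 19 → 20 → 21

Answer: 21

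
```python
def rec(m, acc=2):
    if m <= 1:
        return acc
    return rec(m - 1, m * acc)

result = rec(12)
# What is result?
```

Accumulator trace (n, acc): (12, 2) -> (11, 24) -> (10, 264) -> (9, 2640) -> (8, 23760) -> (7, 190080) -> (6, 1330560) -> (5, 7983360) -> (4, 39916800) -> (3, 159667200) -> (2, 479001600) -> (1, 958003200) -> return 958003200

Answer: 958003200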